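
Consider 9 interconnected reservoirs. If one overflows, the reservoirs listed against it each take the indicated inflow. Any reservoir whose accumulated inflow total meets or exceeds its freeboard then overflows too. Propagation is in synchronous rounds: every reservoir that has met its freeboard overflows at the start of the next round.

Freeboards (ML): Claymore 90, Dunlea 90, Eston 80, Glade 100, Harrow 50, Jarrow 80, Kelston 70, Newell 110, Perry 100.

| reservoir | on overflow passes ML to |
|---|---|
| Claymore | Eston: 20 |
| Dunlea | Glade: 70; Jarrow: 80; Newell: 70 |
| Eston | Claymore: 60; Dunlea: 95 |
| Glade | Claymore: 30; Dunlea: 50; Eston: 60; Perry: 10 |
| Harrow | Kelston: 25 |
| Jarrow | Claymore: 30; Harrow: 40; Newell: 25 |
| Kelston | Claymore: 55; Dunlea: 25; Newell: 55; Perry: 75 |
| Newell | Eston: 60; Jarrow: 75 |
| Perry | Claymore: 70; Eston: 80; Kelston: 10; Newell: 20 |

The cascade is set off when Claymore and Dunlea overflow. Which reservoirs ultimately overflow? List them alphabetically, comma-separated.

Round 1 — Claymore, Dunlea overflow (initial).
  Eston: +20 → 20 < 80
  Glade: +70 → 70 < 100
  Jarrow: +80 → 80 ≥ 80
  Newell: +70 → 70 < 110
Round 2 — Jarrow overflows.
  Harrow: +40 → 40 < 50
  Newell: +25 → 95 < 110
No further overflows.

Claymore, Dunlea, Jarrow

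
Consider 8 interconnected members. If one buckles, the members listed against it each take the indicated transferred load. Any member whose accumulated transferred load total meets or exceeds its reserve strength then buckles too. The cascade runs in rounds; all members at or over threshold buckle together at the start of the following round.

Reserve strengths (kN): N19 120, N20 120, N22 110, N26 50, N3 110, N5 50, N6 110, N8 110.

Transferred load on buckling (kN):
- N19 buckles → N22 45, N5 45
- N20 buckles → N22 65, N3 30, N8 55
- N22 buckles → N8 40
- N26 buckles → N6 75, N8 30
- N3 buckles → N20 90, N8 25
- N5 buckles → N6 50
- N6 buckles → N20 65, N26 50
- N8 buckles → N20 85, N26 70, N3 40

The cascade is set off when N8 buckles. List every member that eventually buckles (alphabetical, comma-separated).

Round 1 — N8 buckles (initial).
  N20: +85 → 85 < 120
  N26: +70 → 70 ≥ 50
  N3: +40 → 40 < 110
Round 2 — N26 buckles.
  N6: +75 → 75 < 110
No further bucklings.

N26, N8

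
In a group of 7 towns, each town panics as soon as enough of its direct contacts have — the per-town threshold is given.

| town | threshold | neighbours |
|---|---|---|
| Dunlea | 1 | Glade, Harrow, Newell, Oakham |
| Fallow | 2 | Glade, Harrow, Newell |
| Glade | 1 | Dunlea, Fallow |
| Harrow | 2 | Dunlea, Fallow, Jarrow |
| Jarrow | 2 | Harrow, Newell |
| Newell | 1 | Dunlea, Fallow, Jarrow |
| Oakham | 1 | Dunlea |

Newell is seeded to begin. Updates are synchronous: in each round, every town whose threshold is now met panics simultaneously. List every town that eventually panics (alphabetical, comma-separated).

Dunlea, Fallow, Glade, Harrow, Jarrow, Newell, Oakham

Round 1 — Newell panics (initial).
Round 2 — checking thresholds:
  Dunlea: 1 of 4 neighbours ≥ 1, panics.
  Fallow: 1 of 3 neighbours < 2, not yet.
  Jarrow: 1 of 2 neighbours < 2, not yet.
Round 3 — checking thresholds:
  Fallow: 1 of 3 neighbours < 2, not yet.
  Glade: 1 of 2 neighbours ≥ 1, panics.
  Harrow: 1 of 3 neighbours < 2, not yet.
  Jarrow: 1 of 2 neighbours < 2, not yet.
  Oakham: 1 of 1 neighbours ≥ 1, panics.
Round 4 — checking thresholds:
  Fallow: 2 of 3 neighbours ≥ 2, panics.
  Harrow: 1 of 3 neighbours < 2, not yet.
  Jarrow: 1 of 2 neighbours < 2, not yet.
Round 5 — checking thresholds:
  Harrow: 2 of 3 neighbours ≥ 2, panics.
  Jarrow: 1 of 2 neighbours < 2, not yet.
Round 6 — checking thresholds:
  Jarrow: 2 of 2 neighbours ≥ 2, panics.
Round 7 — no new panics; cascade stops.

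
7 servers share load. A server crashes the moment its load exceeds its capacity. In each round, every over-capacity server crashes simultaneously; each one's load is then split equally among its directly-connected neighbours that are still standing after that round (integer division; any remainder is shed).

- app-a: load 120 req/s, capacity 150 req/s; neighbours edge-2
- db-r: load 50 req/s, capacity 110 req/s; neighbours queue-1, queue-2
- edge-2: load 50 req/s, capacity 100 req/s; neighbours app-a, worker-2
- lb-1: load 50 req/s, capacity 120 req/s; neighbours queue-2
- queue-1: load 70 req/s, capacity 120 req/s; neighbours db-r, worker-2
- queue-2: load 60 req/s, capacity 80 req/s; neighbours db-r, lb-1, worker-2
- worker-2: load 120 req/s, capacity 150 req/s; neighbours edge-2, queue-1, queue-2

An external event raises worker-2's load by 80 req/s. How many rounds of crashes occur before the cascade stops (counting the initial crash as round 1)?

Round 1 — worker-2 at 200 > 150. worker-2 crashes.
  worker-2 sheds 200 req/s to edge-2, queue-1, queue-2: 66 each (2 lost).
    edge-2: 50+66 = 116 > 100
    queue-1: 70+66 = 136 > 120
    queue-2: 60+66 = 126 > 80
Round 2 — edge-2, queue-1, queue-2 crash.
  edge-2 sheds 116 req/s to app-a: 116 each.
    app-a: 120+116 = 236 > 150
  queue-1 sheds 136 req/s to db-r: 136 each.
    db-r: 50+136 = 186 > 110
  queue-2 sheds 126 req/s to db-r, lb-1: 63 each.
    db-r: 186+63 = 249 > 110
    lb-1: 50+63 = 113 ≤ 120
Round 3 — app-a, db-r crash.
  app-a sheds 236 req/s: no online neighbours, lost.
  db-r sheds 249 req/s: no online neighbours, lost.
No further crashes.

3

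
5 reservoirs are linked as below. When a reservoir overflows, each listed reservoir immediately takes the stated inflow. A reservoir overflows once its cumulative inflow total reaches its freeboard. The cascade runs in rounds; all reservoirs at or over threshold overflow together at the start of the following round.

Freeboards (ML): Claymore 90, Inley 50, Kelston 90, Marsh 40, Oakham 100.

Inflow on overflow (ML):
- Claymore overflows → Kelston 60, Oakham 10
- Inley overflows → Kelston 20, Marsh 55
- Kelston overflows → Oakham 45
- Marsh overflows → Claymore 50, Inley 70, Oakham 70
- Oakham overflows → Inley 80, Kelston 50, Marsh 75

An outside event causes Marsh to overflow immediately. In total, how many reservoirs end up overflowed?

Round 1 — Marsh overflows (initial).
  Claymore: +50 → 50 < 90
  Inley: +70 → 70 ≥ 50
  Oakham: +70 → 70 < 100
Round 2 — Inley overflows.
  Kelston: +20 → 20 < 90
No further overflows.

2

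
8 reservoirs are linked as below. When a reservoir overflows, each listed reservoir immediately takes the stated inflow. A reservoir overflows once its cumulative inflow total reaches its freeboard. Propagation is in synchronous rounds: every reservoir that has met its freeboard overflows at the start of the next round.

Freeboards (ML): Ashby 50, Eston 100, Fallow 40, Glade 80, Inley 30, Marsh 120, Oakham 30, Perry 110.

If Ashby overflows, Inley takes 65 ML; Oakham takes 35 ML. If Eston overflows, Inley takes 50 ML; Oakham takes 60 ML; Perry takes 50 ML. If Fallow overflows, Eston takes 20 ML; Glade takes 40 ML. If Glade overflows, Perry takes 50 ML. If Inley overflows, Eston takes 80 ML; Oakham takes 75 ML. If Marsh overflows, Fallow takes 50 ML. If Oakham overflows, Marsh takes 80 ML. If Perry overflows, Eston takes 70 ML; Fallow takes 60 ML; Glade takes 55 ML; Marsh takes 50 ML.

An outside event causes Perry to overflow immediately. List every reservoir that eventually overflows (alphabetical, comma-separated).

Fallow, Glade, Perry

Round 1 — Perry overflows (initial).
  Eston: +70 → 70 < 100
  Fallow: +60 → 60 ≥ 40
  Glade: +55 → 55 < 80
  Marsh: +50 → 50 < 120
Round 2 — Fallow overflows.
  Eston: +20 → 90 < 100
  Glade: +40 → 95 ≥ 80
Round 3 — Glade overflows.
No further overflows.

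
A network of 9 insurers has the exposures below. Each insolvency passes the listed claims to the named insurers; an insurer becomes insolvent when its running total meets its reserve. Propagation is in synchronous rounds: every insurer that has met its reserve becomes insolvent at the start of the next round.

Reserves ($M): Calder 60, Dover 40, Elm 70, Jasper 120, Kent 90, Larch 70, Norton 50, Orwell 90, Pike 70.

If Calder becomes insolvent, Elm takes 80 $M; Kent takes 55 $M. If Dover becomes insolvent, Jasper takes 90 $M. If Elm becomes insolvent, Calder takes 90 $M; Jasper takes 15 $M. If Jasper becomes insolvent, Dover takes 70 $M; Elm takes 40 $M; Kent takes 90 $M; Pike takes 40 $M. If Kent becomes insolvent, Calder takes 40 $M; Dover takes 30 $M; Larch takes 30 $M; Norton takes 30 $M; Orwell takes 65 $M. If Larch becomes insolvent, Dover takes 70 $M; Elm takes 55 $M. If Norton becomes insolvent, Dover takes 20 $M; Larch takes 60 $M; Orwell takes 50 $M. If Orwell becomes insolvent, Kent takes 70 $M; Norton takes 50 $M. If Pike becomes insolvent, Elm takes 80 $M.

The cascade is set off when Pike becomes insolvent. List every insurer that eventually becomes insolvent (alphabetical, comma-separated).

Round 1 — Pike becomes insolvent (initial).
  Elm: +80 → 80 ≥ 70
Round 2 — Elm becomes insolvent.
  Calder: +90 → 90 ≥ 60
  Jasper: +15 → 15 < 120
Round 3 — Calder becomes insolvent.
  Kent: +55 → 55 < 90
No further insolvencies.

Calder, Elm, Pike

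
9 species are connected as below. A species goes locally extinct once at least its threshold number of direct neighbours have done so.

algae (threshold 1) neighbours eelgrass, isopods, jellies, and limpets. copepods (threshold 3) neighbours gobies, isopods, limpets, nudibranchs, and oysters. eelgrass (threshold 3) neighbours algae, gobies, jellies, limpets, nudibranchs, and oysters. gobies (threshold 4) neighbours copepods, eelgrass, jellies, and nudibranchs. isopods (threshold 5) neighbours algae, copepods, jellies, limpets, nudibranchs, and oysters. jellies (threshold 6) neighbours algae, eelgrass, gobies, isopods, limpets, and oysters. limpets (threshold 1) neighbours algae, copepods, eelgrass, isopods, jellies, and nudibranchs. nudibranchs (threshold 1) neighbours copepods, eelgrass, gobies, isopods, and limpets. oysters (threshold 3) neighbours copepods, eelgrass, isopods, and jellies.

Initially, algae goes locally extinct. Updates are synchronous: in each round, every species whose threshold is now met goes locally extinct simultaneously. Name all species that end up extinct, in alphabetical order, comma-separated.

Round 1 — algae goes locally extinct (initial).
Round 2 — checking thresholds:
  eelgrass: 1 of 6 neighbours < 3, holds.
  isopods: 1 of 6 neighbours < 5, holds.
  jellies: 1 of 6 neighbours < 6, holds.
  limpets: 1 of 6 neighbours ≥ 1, goes locally extinct.
Round 3 — checking thresholds:
  copepods: 1 of 5 neighbours < 3, holds.
  eelgrass: 2 of 6 neighbours < 3, holds.
  isopods: 2 of 6 neighbours < 5, holds.
  jellies: 2 of 6 neighbours < 6, holds.
  nudibranchs: 1 of 5 neighbours ≥ 1, goes locally extinct.
Round 4 — checking thresholds:
  copepods: 2 of 5 neighbours < 3, holds.
  eelgrass: 3 of 6 neighbours ≥ 3, goes locally extinct.
  gobies: 1 of 4 neighbours < 4, holds.
  isopods: 3 of 6 neighbours < 5, holds.
  jellies: 2 of 6 neighbours < 6, holds.
Round 5 — no new extinctions; cascade stops.

algae, eelgrass, limpets, nudibranchs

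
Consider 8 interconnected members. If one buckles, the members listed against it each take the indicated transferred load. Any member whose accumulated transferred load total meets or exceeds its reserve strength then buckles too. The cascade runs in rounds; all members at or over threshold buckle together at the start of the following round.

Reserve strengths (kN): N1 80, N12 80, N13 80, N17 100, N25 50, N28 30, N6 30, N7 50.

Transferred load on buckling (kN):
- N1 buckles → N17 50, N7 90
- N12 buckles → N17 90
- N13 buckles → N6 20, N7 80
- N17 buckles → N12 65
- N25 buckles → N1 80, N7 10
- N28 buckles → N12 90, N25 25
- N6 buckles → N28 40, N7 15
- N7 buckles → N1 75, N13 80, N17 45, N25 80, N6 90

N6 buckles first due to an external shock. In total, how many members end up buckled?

Round 1 — N6 buckles (initial).
  N28: +40 → 40 ≥ 30
  N7: +15 → 15 < 50
Round 2 — N28 buckles.
  N12: +90 → 90 ≥ 80
  N25: +25 → 25 < 50
Round 3 — N12 buckles.
  N17: +90 → 90 < 100
No further bucklings.

3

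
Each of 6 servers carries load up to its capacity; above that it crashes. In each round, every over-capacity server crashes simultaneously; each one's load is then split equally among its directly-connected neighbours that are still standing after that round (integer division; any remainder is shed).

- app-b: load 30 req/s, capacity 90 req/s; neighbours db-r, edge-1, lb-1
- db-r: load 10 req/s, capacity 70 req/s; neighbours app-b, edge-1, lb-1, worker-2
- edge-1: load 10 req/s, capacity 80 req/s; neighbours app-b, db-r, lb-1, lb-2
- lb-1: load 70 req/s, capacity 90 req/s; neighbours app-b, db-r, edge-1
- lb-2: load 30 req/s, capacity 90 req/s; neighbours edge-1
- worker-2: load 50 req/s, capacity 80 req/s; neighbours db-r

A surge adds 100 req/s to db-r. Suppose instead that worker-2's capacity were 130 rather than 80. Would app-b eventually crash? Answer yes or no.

yes

With worker-2's capacity at 130:
Round 1 — db-r at 110 > 70. db-r crashes.
  db-r sheds 110 req/s to app-b, edge-1, lb-1, worker-2: 27 each (2 lost).
    app-b: 30+27 = 57 ≤ 90
    edge-1: 10+27 = 37 ≤ 80
    lb-1: 70+27 = 97 > 90
    worker-2: 50+27 = 77 ≤ 130
Round 2 — lb-1 crashes.
  lb-1 sheds 97 req/s to app-b, edge-1: 48 each (1 lost).
    app-b: 57+48 = 105 > 90
    edge-1: 37+48 = 85 > 80
Round 3 — app-b, edge-1 crash.
  app-b sheds 105 req/s: no online neighbours, lost.
  edge-1 sheds 85 req/s to lb-2: 85 each.
    lb-2: 30+85 = 115 > 90
Round 4 — lb-2 crashes.
  lb-2 sheds 115 req/s: no online neighbours, lost.
No further crashes.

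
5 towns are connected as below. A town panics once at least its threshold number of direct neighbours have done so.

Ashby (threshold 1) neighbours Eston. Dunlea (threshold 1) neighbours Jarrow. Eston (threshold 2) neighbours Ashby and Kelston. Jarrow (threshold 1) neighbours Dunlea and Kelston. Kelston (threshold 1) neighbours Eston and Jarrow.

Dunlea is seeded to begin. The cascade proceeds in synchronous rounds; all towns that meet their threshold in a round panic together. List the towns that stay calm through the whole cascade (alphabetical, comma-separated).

Round 1 — Dunlea panics (initial).
Round 2 — checking thresholds:
  Jarrow: 1 of 2 neighbours ≥ 1, panics.
Round 3 — checking thresholds:
  Kelston: 1 of 2 neighbours ≥ 1, panics.
Round 4 — no new panics; cascade stops.

Ashby, Eston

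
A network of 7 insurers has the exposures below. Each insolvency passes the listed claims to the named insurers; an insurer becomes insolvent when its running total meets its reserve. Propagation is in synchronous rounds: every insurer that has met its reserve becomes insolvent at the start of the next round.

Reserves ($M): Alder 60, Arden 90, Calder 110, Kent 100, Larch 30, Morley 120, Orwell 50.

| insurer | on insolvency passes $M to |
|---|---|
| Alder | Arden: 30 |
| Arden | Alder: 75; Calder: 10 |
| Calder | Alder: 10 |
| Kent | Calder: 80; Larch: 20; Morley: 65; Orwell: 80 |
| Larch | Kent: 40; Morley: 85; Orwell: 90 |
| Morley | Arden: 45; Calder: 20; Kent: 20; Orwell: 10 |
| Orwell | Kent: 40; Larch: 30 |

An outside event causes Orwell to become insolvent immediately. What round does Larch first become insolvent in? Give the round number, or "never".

Round 1 — Orwell becomes insolvent (initial).
  Kent: +40 → 40 < 100
  Larch: +30 → 30 ≥ 30
Round 2 — Larch becomes insolvent.
  Kent: +40 → 80 < 100
  Morley: +85 → 85 < 120
No further insolvencies.

2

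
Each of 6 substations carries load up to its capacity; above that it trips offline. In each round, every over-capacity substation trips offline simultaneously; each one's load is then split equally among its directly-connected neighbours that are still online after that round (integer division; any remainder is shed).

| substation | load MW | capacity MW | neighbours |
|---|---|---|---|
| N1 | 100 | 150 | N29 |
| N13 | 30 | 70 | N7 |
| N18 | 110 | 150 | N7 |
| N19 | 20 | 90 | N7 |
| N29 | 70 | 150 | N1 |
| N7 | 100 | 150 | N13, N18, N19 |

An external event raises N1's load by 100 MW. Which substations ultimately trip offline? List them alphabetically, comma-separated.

Round 1 — N1 at 200 > 150. N1 trips offline.
  N1 sheds 200 MW to N29: 200 each.
    N29: 70+200 = 270 > 150
Round 2 — N29 trips offline.
  N29 sheds 270 MW: no online neighbours, lost.
No further trips.

N1, N29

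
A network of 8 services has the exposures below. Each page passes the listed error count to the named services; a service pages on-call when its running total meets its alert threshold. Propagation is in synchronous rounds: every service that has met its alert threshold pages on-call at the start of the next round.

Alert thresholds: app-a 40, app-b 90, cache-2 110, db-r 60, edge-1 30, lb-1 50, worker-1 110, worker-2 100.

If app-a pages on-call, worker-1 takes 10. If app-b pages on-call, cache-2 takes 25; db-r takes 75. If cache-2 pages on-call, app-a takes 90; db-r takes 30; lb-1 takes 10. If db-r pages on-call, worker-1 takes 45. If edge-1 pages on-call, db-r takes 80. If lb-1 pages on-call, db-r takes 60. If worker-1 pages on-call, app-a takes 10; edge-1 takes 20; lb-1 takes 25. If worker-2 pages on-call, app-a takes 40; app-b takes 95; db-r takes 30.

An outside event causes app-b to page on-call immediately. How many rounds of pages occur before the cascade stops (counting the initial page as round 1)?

Round 1 — app-b pages on-call (initial).
  cache-2: +25 → 25 < 110
  db-r: +75 → 75 ≥ 60
Round 2 — db-r pages on-call.
  worker-1: +45 → 45 < 110
No further pages.

2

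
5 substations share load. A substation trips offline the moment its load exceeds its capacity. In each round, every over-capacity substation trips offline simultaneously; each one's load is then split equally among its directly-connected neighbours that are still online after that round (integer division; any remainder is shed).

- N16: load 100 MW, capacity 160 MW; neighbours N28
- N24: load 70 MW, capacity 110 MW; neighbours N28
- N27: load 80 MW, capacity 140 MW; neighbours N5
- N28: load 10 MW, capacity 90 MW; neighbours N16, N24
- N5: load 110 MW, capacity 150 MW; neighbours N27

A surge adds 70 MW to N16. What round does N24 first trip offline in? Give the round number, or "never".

3

Round 1 — N16 at 170 > 160. N16 trips offline.
  N16 sheds 170 MW to N28: 170 each.
    N28: 10+170 = 180 > 90
Round 2 — N28 trips offline.
  N28 sheds 180 MW to N24: 180 each.
    N24: 70+180 = 250 > 110
Round 3 — N24 trips offline.
  N24 sheds 250 MW: no online neighbours, lost.
No further trips.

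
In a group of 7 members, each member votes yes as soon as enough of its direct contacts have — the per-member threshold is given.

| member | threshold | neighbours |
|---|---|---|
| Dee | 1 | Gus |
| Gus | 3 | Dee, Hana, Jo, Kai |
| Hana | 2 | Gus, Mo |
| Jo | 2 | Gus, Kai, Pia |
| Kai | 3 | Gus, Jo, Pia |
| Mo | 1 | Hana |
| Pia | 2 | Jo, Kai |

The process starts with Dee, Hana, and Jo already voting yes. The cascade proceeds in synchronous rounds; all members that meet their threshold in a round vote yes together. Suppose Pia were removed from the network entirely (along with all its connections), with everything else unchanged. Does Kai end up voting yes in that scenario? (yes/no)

no

With Pia removed:
Round 1 — Dee, Hana, Jo vote yes (initial).
Round 2 — checking thresholds:
  Gus: 3 of 4 neighbours ≥ 3, votes yes.
  Kai: 1 of 2 neighbours < 3, not yet.
  Mo: 1 of 1 neighbours ≥ 1, votes yes.
Round 3 — no new yes votes; cascade stops.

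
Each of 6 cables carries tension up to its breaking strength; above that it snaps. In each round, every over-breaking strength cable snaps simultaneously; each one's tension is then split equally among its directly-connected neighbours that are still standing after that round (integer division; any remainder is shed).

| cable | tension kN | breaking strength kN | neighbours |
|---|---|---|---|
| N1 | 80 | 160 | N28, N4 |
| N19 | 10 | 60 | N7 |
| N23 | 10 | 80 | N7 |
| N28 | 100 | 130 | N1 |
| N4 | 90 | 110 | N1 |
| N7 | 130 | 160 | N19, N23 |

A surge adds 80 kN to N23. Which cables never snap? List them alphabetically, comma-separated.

N1, N28, N4

Round 1 — N23 at 90 > 80. N23 snaps.
  N23 sheds 90 kN to N7: 90 each.
    N7: 130+90 = 220 > 160
Round 2 — N7 snaps.
  N7 sheds 220 kN to N19: 220 each.
    N19: 10+220 = 230 > 60
Round 3 — N19 snaps.
  N19 sheds 230 kN: no online neighbours, lost.
No further breaks.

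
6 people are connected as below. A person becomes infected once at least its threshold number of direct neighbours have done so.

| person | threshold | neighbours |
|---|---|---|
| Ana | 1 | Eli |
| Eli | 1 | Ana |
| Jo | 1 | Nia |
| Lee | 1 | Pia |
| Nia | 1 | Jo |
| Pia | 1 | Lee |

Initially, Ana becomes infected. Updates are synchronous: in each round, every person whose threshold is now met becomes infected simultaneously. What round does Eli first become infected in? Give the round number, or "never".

2

Round 1 — Ana becomes infected (initial).
Round 2 — checking thresholds:
  Eli: 1 of 1 neighbours ≥ 1, becomes infected.
Round 3 — no new infections; cascade stops.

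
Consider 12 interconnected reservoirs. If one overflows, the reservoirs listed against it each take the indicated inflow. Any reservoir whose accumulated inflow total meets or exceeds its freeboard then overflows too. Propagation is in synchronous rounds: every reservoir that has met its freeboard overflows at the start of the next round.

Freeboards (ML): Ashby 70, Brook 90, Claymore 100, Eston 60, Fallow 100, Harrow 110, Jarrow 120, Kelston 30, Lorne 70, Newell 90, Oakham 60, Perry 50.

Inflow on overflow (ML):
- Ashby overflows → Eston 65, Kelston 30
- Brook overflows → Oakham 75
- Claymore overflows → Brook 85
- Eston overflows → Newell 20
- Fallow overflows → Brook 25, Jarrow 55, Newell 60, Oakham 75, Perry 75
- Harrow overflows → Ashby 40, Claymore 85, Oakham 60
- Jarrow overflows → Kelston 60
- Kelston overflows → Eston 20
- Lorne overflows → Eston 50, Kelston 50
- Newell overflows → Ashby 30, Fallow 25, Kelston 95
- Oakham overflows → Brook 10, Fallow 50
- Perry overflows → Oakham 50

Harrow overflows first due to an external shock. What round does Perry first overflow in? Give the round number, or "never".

never

Round 1 — Harrow overflows (initial).
  Ashby: +40 → 40 < 70
  Claymore: +85 → 85 < 100
  Oakham: +60 → 60 ≥ 60
Round 2 — Oakham overflows.
  Brook: +10 → 10 < 90
  Fallow: +50 → 50 < 100
No further overflows.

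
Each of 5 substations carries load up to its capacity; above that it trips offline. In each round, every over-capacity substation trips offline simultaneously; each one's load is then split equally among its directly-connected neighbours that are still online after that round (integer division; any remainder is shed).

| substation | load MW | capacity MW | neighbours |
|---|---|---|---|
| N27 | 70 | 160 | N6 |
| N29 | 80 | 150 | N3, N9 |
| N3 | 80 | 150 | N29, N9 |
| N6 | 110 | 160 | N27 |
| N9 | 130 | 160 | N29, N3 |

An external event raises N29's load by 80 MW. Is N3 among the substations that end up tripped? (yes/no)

yes

Round 1 — N29 at 160 > 150. N29 trips offline.
  N29 sheds 160 MW to N3, N9: 80 each.
    N3: 80+80 = 160 > 150
    N9: 130+80 = 210 > 160
Round 2 — N3, N9 trip offline.
  N3 sheds 160 MW: no online neighbours, lost.
  N9 sheds 210 MW: no online neighbours, lost.
No further trips.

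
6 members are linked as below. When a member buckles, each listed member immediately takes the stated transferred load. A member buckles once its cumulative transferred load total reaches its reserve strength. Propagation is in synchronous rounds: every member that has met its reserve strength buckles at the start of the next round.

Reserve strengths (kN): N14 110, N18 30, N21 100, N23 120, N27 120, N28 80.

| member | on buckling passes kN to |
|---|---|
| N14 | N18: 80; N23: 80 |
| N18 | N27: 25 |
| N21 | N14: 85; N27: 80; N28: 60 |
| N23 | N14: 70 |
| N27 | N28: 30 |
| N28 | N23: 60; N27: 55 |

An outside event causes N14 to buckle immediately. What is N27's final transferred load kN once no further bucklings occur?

Round 1 — N14 buckles (initial).
  N18: +80 → 80 ≥ 30
  N23: +80 → 80 < 120
Round 2 — N18 buckles.
  N27: +25 → 25 < 120
No further bucklings.

25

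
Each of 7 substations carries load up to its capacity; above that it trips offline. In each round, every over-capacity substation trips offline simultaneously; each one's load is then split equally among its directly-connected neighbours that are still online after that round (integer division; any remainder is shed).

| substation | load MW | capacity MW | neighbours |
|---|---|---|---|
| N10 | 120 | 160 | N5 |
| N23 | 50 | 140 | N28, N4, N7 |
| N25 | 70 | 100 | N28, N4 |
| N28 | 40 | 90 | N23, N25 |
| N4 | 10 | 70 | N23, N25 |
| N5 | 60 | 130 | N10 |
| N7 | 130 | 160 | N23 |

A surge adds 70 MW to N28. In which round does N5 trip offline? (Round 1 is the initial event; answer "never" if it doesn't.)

never

Round 1 — N28 at 110 > 90. N28 trips offline.
  N28 sheds 110 MW to N23, N25: 55 each.
    N23: 50+55 = 105 ≤ 140
    N25: 70+55 = 125 > 100
Round 2 — N25 trips offline.
  N25 sheds 125 MW to N4: 125 each.
    N4: 10+125 = 135 > 70
Round 3 — N4 trips offline.
  N4 sheds 135 MW to N23: 135 each.
    N23: 105+135 = 240 > 140
Round 4 — N23 trips offline.
  N23 sheds 240 MW to N7: 240 each.
    N7: 130+240 = 370 > 160
Round 5 — N7 trips offline.
  N7 sheds 370 MW: no online neighbours, lost.
No further trips.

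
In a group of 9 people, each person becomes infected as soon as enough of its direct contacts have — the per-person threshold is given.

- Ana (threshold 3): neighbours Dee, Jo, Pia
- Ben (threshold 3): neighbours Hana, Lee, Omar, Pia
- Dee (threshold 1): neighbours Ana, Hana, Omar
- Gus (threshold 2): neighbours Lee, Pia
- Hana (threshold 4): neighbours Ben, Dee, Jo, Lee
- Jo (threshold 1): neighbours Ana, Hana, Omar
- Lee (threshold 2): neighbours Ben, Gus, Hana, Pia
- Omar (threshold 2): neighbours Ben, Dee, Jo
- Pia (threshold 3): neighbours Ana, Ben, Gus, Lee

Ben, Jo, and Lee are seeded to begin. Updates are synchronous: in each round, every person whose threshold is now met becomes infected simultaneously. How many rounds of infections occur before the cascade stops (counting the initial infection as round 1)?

Round 1 — Ben, Jo, Lee become infected (initial).
Round 2 — checking thresholds:
  Ana: 1 of 3 neighbours < 3, below threshold.
  Gus: 1 of 2 neighbours < 2, below threshold.
  Hana: 3 of 4 neighbours < 4, below threshold.
  Omar: 2 of 3 neighbours ≥ 2, becomes infected.
  Pia: 2 of 4 neighbours < 3, below threshold.
Round 3 — checking thresholds:
  Ana: 1 of 3 neighbours < 3, below threshold.
  Dee: 1 of 3 neighbours ≥ 1, becomes infected.
  Gus: 1 of 2 neighbours < 2, below threshold.
  Hana: 3 of 4 neighbours < 4, below threshold.
  Pia: 2 of 4 neighbours < 3, below threshold.
Round 4 — checking thresholds:
  Ana: 2 of 3 neighbours < 3, below threshold.
  Gus: 1 of 2 neighbours < 2, below threshold.
  Hana: 4 of 4 neighbours ≥ 4, becomes infected.
  Pia: 2 of 4 neighbours < 3, below threshold.
Round 5 — no new infections; cascade stops.

4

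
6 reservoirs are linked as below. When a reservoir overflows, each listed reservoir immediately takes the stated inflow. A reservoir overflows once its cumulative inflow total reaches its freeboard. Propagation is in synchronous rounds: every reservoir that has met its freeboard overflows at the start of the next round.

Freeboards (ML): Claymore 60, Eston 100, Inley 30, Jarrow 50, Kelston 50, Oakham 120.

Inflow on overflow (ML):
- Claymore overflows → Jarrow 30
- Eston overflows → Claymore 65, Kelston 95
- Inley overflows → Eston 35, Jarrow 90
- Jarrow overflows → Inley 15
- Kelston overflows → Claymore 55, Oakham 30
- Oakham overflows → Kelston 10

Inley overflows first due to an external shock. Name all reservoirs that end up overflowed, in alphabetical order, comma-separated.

Round 1 — Inley overflows (initial).
  Eston: +35 → 35 < 100
  Jarrow: +90 → 90 ≥ 50
Round 2 — Jarrow overflows.
No further overflows.

Inley, Jarrow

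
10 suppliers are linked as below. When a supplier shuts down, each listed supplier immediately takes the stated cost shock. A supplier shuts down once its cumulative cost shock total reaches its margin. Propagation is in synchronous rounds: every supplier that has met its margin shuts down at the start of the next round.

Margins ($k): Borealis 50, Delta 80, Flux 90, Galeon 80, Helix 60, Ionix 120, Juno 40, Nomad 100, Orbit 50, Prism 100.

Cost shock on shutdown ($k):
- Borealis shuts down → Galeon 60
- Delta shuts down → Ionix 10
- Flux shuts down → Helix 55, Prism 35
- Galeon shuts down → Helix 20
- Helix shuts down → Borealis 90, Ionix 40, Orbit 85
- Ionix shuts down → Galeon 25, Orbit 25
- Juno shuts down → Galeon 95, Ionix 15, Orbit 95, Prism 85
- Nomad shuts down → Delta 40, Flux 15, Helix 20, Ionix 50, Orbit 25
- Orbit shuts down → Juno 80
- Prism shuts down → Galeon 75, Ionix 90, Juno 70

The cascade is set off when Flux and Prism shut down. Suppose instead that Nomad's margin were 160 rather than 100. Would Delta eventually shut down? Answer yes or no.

With Nomad's margin at 160:
Round 1 — Flux, Prism shut down (initial).
  Galeon: +75 → 75 < 80
  Helix: +55 → 55 < 60
  Ionix: +90 → 90 < 120
  Juno: +70 → 70 ≥ 40
Round 2 — Juno shuts down.
  Galeon: +95 → 170 ≥ 80
  Ionix: +15 → 105 < 120
  Orbit: +95 → 95 ≥ 50
Round 3 — Galeon, Orbit shut down.
  Helix: +20 → 75 ≥ 60
Round 4 — Helix shuts down.
  Borealis: +90 → 90 ≥ 50
  Ionix: +40 → 145 ≥ 120
Round 5 — Borealis, Ionix shut down.
No further shutdowns.

no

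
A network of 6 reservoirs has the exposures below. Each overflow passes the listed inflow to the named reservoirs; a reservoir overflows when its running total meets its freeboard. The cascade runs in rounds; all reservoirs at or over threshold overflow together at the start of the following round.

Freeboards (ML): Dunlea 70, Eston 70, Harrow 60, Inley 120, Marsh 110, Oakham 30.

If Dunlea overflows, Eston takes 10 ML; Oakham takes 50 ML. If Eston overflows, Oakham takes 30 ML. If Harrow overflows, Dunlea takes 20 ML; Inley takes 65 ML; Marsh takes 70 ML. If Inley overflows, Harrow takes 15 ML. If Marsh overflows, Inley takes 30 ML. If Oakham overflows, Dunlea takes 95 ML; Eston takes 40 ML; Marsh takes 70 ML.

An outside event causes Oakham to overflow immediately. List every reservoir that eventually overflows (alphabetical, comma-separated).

Round 1 — Oakham overflows (initial).
  Dunlea: +95 → 95 ≥ 70
  Eston: +40 → 40 < 70
  Marsh: +70 → 70 < 110
Round 2 — Dunlea overflows.
  Eston: +10 → 50 < 70
No further overflows.

Dunlea, Oakham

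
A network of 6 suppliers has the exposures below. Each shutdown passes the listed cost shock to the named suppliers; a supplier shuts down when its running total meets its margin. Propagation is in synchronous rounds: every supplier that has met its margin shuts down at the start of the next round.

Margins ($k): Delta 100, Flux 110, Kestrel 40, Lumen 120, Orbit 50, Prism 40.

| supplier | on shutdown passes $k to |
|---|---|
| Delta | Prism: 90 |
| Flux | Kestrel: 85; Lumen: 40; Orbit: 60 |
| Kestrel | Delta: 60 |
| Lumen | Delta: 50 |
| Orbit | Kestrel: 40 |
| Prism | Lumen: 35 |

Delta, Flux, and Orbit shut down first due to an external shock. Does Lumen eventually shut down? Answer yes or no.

no

Round 1 — Delta, Flux, Orbit shut down (initial).
  Kestrel: +85+40 → 125 ≥ 40
  Lumen: +40 → 40 < 120
  Prism: +90 → 90 ≥ 40
Round 2 — Kestrel, Prism shut down.
  Lumen: +35 → 75 < 120
No further shutdowns.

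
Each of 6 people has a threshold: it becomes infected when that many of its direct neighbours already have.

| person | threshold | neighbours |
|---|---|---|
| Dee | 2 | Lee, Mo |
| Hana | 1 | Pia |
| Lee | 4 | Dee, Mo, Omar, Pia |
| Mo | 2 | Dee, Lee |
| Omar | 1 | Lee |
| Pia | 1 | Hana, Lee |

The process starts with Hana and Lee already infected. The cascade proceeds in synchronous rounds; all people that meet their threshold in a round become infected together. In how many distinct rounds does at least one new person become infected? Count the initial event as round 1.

Round 1 — Hana, Lee become infected (initial).
Round 2 — checking thresholds:
  Dee: 1 of 2 neighbours < 2, not yet.
  Mo: 1 of 2 neighbours < 2, not yet.
  Omar: 1 of 1 neighbours ≥ 1, becomes infected.
  Pia: 2 of 2 neighbours ≥ 1, becomes infected.
Round 3 — no new infections; cascade stops.

2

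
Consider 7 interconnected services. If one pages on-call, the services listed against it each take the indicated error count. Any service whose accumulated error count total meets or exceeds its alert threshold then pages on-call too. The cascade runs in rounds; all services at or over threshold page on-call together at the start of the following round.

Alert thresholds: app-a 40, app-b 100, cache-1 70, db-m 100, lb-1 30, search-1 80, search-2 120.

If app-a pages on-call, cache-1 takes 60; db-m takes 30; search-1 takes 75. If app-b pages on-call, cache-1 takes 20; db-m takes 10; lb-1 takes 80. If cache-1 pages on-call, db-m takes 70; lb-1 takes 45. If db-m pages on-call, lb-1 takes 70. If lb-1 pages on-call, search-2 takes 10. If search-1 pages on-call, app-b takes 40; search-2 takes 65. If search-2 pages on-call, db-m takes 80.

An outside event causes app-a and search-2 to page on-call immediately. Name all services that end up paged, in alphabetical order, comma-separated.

Round 1 — app-a, search-2 page on-call (initial).
  cache-1: +60 → 60 < 70
  db-m: +30+80 → 110 ≥ 100
  search-1: +75 → 75 < 80
Round 2 — db-m pages on-call.
  lb-1: +70 → 70 ≥ 30
Round 3 — lb-1 pages on-call.
No further pages.

app-a, db-m, lb-1, search-2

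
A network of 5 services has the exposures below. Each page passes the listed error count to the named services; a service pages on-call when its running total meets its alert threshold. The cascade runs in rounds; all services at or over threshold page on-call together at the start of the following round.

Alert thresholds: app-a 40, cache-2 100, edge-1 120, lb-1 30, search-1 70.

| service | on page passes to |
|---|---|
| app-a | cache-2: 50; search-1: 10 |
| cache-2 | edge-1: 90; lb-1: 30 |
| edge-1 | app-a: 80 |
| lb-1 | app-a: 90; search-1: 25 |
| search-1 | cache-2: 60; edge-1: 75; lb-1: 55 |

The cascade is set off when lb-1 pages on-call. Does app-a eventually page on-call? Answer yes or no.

yes

Round 1 — lb-1 pages on-call (initial).
  app-a: +90 → 90 ≥ 40
  search-1: +25 → 25 < 70
Round 2 — app-a pages on-call.
  cache-2: +50 → 50 < 100
  search-1: +10 → 35 < 70
No further pages.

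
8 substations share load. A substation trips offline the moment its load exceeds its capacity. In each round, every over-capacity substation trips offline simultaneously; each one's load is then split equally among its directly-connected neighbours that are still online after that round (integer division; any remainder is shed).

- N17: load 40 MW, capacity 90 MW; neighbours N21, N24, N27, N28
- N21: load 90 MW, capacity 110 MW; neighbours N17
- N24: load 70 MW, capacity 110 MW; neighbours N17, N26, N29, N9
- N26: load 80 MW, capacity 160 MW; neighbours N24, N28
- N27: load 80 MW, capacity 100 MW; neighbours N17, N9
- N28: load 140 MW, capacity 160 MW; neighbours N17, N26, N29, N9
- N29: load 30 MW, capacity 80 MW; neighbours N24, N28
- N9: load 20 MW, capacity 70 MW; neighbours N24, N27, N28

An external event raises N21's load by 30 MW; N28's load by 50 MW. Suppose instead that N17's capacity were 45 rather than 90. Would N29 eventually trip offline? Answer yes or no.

With N17's capacity at 45:
Round 1 — N21 at 120 > 110; N28 at 190 > 160. N21, N28 trip offline.
  N21 sheds 120 MW to N17: 120 each.
    N17: 40+120 = 160 > 45
  N28 sheds 190 MW to N17, N26, N29, N9: 47 each (2 lost).
    N17: 160+47 = 207 > 45
    N26: 80+47 = 127 ≤ 160
    N29: 30+47 = 77 ≤ 80
    N9: 20+47 = 67 ≤ 70
Round 2 — N17 trips offline.
  N17 sheds 207 MW to N24, N27: 103 each (1 lost).
    N24: 70+103 = 173 > 110
    N27: 80+103 = 183 > 100
Round 3 — N24, N27 trip offline.
  N24 sheds 173 MW to N26, N29, N9: 57 each (2 lost).
    N26: 127+57 = 184 > 160
    N29: 77+57 = 134 > 80
    N9: 67+57 = 124 > 70
  N27 sheds 183 MW to N9: 183 each.
    N9: 124+183 = 307 > 70
Round 4 — N26, N29, N9 trip offline.
  N26 sheds 184 MW: no online neighbours, lost.
  N29 sheds 134 MW: no online neighbours, lost.
  N9 sheds 307 MW: no online neighbours, lost.
No further trips.

yes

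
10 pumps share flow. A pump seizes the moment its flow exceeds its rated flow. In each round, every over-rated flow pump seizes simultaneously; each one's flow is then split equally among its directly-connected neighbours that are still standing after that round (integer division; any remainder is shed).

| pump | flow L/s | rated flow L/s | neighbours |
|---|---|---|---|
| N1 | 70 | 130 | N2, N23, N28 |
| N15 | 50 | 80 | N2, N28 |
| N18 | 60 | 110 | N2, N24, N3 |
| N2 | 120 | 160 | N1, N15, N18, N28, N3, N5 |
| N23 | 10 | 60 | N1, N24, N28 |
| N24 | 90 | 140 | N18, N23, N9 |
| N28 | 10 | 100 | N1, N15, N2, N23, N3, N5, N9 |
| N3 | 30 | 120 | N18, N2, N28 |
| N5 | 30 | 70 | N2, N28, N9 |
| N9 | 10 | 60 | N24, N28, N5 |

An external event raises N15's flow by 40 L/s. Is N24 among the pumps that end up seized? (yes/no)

Round 1 — N15 at 90 > 80. N15 seizes.
  N15 sheds 90 L/s to N2, N28: 45 each.
    N2: 120+45 = 165 > 160
    N28: 10+45 = 55 ≤ 100
Round 2 — N2 seizes.
  N2 sheds 165 L/s to N1, N18, N28, N3, N5: 33 each.
    N1: 70+33 = 103 ≤ 130
    N18: 60+33 = 93 ≤ 110
    N28: 55+33 = 88 ≤ 100
    N3: 30+33 = 63 ≤ 120
    N5: 30+33 = 63 ≤ 70
No further seizures.

no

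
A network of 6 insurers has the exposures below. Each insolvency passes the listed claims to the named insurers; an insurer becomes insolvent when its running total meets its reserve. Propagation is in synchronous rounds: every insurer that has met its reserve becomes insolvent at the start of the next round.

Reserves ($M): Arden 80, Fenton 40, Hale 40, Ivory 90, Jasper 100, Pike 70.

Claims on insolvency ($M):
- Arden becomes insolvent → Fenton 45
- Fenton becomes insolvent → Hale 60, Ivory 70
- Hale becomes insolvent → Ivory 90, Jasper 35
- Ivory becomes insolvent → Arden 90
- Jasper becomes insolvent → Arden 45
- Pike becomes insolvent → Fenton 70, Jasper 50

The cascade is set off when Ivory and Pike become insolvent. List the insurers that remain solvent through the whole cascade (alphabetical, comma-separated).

Jasper

Round 1 — Ivory, Pike become insolvent (initial).
  Arden: +90 → 90 ≥ 80
  Fenton: +70 → 70 ≥ 40
  Jasper: +50 → 50 < 100
Round 2 — Arden, Fenton become insolvent.
  Hale: +60 → 60 ≥ 40
Round 3 — Hale becomes insolvent.
  Jasper: +35 → 85 < 100
No further insolvencies.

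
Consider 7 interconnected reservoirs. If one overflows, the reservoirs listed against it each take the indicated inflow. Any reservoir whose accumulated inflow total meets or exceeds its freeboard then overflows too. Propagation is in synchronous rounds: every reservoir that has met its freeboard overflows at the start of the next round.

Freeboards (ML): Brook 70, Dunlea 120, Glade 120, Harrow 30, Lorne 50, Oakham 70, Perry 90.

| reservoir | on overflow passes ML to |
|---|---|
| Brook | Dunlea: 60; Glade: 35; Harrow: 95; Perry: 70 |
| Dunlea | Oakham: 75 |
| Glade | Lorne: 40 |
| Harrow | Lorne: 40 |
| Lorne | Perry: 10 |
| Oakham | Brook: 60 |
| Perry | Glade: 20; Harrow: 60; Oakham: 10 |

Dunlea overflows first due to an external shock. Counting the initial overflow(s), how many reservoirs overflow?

Round 1 — Dunlea overflows (initial).
  Oakham: +75 → 75 ≥ 70
Round 2 — Oakham overflows.
  Brook: +60 → 60 < 70
No further overflows.

2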